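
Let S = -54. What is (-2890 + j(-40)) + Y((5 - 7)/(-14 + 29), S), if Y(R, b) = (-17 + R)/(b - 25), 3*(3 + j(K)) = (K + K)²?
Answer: -899948/1185 ≈ -759.45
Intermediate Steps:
j(K) = -3 + 4*K²/3 (j(K) = -3 + (K + K)²/3 = -3 + (2*K)²/3 = -3 + (4*K²)/3 = -3 + 4*K²/3)
Y(R, b) = (-17 + R)/(-25 + b)
(-2890 + j(-40)) + Y((5 - 7)/(-14 + 29), S) = (-2890 + (-3 + (4/3)*(-40)²)) + (-17 + (5 - 7)/(-14 + 29))/(-25 - 54) = (-2890 + (-3 + (4/3)*1600)) + (-17 - 2/15)/(-79) = (-2890 + (-3 + 6400/3)) - (-17 - 2*1/15)/79 = (-2890 + 6391/3) - (-17 - 2/15)/79 = -2279/3 - 1/79*(-257/15) = -2279/3 + 257/1185 = -899948/1185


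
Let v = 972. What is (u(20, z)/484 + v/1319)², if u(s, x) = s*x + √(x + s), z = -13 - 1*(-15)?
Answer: 136892443003/203774726408 + 65401*√22/19311479 ≈ 0.68767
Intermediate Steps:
z = 2 (z = -13 + 15 = 2)
u(s, x) = √(s + x) + s*x (u(s, x) = s*x + √(s + x) = √(s + x) + s*x)
(u(20, z)/484 + v/1319)² = ((√(20 + 2) + 20*2)/484 + 972/1319)² = ((√22 + 40)*(1/484) + 972*(1/1319))² = ((40 + √22)*(1/484) + 972/1319)² = ((10/121 + √22/484) + 972/1319)² = (130802/159599 + √22/484)²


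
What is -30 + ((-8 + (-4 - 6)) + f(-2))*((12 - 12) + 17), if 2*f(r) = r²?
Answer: -302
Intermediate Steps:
f(r) = r²/2
-30 + ((-8 + (-4 - 6)) + f(-2))*((12 - 12) + 17) = -30 + ((-8 + (-4 - 6)) + (½)*(-2)²)*((12 - 12) + 17) = -30 + ((-8 - 10) + (½)*4)*(0 + 17) = -30 + (-18 + 2)*17 = -30 - 16*17 = -30 - 272 = -302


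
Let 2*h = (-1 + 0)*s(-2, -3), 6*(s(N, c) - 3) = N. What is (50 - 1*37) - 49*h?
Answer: 235/3 ≈ 78.333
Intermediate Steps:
s(N, c) = 3 + N/6
h = -4/3 (h = ((-1 + 0)*(3 + (⅙)*(-2)))/2 = (-(3 - ⅓))/2 = (-1*8/3)/2 = (½)*(-8/3) = -4/3 ≈ -1.3333)
(50 - 1*37) - 49*h = (50 - 1*37) - 49*(-4/3) = (50 - 37) + 196/3 = 13 + 196/3 = 235/3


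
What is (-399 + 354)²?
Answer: 2025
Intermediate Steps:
(-399 + 354)² = (-45)² = 2025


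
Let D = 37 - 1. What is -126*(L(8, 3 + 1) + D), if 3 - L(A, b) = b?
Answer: -4410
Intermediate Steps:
L(A, b) = 3 - b
D = 36
-126*(L(8, 3 + 1) + D) = -126*((3 - (3 + 1)) + 36) = -126*((3 - 1*4) + 36) = -126*((3 - 4) + 36) = -126*(-1 + 36) = -126*35 = -4410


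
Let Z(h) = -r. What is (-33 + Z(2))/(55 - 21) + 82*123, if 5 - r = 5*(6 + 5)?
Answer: 20173/2 ≈ 10087.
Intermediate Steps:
r = -50 (r = 5 - 5*(6 + 5) = 5 - 5*11 = 5 - 1*55 = 5 - 55 = -50)
Z(h) = 50 (Z(h) = -1*(-50) = 50)
(-33 + Z(2))/(55 - 21) + 82*123 = (-33 + 50)/(55 - 21) + 82*123 = 17/34 + 10086 = 17*(1/34) + 10086 = 1/2 + 10086 = 20173/2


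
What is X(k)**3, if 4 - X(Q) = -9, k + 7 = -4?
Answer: 2197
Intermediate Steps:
k = -11 (k = -7 - 4 = -11)
X(Q) = 13 (X(Q) = 4 - 1*(-9) = 4 + 9 = 13)
X(k)**3 = 13**3 = 2197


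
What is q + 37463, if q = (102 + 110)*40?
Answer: 45943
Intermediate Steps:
q = 8480 (q = 212*40 = 8480)
q + 37463 = 8480 + 37463 = 45943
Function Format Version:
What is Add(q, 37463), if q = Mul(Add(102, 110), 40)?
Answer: 45943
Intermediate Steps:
q = 8480 (q = Mul(212, 40) = 8480)
Add(q, 37463) = Add(8480, 37463) = 45943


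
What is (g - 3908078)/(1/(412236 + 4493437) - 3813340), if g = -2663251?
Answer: 10745597083139/6235666359273 ≈ 1.7232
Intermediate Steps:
(g - 3908078)/(1/(412236 + 4493437) - 3813340) = (-2663251 - 3908078)/(1/(412236 + 4493437) - 3813340) = -6571329/(1/4905673 - 3813340) = -6571329/(-18706999077819/4905673) = -6571329*(-4905673/18706999077819) = 10745597083139/6235666359273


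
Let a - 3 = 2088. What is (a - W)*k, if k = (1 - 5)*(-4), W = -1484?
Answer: 57200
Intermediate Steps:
a = 2091 (a = 3 + 2088 = 2091)
k = 16 (k = -4*(-4) = 16)
(a - W)*k = (2091 - 1*(-1484))*16 = (2091 + 1484)*16 = 3575*16 = 57200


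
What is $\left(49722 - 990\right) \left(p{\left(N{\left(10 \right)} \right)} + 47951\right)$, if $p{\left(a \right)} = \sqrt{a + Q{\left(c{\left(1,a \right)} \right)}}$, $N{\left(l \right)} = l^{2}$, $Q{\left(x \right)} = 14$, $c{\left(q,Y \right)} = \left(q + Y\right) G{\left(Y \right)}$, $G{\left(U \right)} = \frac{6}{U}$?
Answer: $2336748132 + 48732 \sqrt{114} \approx 2.3373 \cdot 10^{9}$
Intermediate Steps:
$c{\left(q,Y \right)} = \frac{6 \left(Y + q\right)}{Y}$ ($c{\left(q,Y \right)} = \left(q + Y\right) \frac{6}{Y} = \left(Y + q\right) \frac{6}{Y} = \frac{6 \left(Y + q\right)}{Y}$)
$p{\left(a \right)} = \sqrt{14 + a}$ ($p{\left(a \right)} = \sqrt{a + 14} = \sqrt{14 + a}$)
$\left(49722 - 990\right) \left(p{\left(N{\left(10 \right)} \right)} + 47951\right) = \left(49722 - 990\right) \left(\sqrt{14 + 10^{2}} + 47951\right) = 48732 \left(\sqrt{14 + 100} + 47951\right) = 48732 \left(\sqrt{114} + 47951\right) = 48732 \left(47951 + \sqrt{114}\right) = 2336748132 + 48732 \sqrt{114}$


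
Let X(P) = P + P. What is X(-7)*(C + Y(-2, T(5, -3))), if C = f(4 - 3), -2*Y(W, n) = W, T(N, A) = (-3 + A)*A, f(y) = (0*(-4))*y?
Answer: -14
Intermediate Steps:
f(y) = 0 (f(y) = 0*y = 0)
T(N, A) = A*(-3 + A)
Y(W, n) = -W/2
C = 0
X(P) = 2*P
X(-7)*(C + Y(-2, T(5, -3))) = (2*(-7))*(0 - 1/2*(-2)) = -14*(0 + 1) = -14*1 = -14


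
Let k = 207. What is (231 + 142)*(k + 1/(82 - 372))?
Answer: 22390817/290 ≈ 77210.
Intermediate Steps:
(231 + 142)*(k + 1/(82 - 372)) = (231 + 142)*(207 + 1/(82 - 372)) = 373*(207 + 1/(-290)) = 373*(207 - 1/290) = 373*(60029/290) = 22390817/290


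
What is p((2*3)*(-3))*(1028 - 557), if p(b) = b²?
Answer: 152604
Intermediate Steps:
p((2*3)*(-3))*(1028 - 557) = ((2*3)*(-3))²*(1028 - 557) = (6*(-3))²*471 = (-18)²*471 = 324*471 = 152604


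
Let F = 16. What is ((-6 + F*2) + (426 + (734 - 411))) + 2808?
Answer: 3583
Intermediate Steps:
((-6 + F*2) + (426 + (734 - 411))) + 2808 = ((-6 + 16*2) + (426 + (734 - 411))) + 2808 = ((-6 + 32) + (426 + 323)) + 2808 = (26 + 749) + 2808 = 775 + 2808 = 3583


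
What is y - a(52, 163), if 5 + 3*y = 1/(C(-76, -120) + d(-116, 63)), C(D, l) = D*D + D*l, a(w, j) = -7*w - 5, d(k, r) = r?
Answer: 16484819/44877 ≈ 367.33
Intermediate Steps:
a(w, j) = -5 - 7*w
C(D, l) = D² + D*l
y = -74794/44877 (y = -5/3 + 1/(3*(-76*(-76 - 120) + 63)) = -5/3 + 1/(3*(-76*(-196) + 63)) = -5/3 + 1/(3*(14896 + 63)) = -5/3 + (⅓)/14959 = -5/3 + (⅓)*(1/14959) = -5/3 + 1/44877 = -74794/44877 ≈ -1.6666)
y - a(52, 163) = -74794/44877 - (-5 - 7*52) = -74794/44877 - (-5 - 364) = -74794/44877 - 1*(-369) = -74794/44877 + 369 = 16484819/44877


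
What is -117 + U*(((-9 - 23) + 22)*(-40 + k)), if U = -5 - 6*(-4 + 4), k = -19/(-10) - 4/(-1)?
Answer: -1822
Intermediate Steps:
k = 59/10 (k = -19*(-1/10) - 4*(-1) = 19/10 + 4 = 59/10 ≈ 5.9000)
U = -5 (U = -5 - 6*0 = -5 + 0 = -5)
-117 + U*(((-9 - 23) + 22)*(-40 + k)) = -117 - 5*((-9 - 23) + 22)*(-40 + 59/10) = -117 - 5*(-32 + 22)*(-341)/10 = -117 - (-50)*(-341)/10 = -117 - 5*341 = -117 - 1705 = -1822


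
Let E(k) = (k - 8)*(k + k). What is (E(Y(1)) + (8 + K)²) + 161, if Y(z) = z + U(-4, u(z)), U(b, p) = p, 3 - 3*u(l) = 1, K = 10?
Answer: 4175/9 ≈ 463.89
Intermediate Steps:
u(l) = ⅔ (u(l) = 1 - ⅓*1 = 1 - ⅓ = ⅔)
Y(z) = ⅔ + z (Y(z) = z + ⅔ = ⅔ + z)
E(k) = 2*k*(-8 + k) (E(k) = (-8 + k)*(2*k) = 2*k*(-8 + k))
(E(Y(1)) + (8 + K)²) + 161 = (2*(⅔ + 1)*(-8 + (⅔ + 1)) + (8 + 10)²) + 161 = (2*(5/3)*(-8 + 5/3) + 18²) + 161 = (2*(5/3)*(-19/3) + 324) + 161 = (-190/9 + 324) + 161 = 2726/9 + 161 = 4175/9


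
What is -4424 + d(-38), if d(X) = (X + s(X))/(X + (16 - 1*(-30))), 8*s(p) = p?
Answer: -141739/32 ≈ -4429.3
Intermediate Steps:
s(p) = p/8
d(X) = 9*X/(8*(46 + X)) (d(X) = (X + X/8)/(X + (16 - 1*(-30))) = (9*X/8)/(X + (16 + 30)) = (9*X/8)/(X + 46) = (9*X/8)/(46 + X) = 9*X/(8*(46 + X)))
-4424 + d(-38) = -4424 + (9/8)*(-38)/(46 - 38) = -4424 + (9/8)*(-38)/8 = -4424 + (9/8)*(-38)*(⅛) = -4424 - 171/32 = -141739/32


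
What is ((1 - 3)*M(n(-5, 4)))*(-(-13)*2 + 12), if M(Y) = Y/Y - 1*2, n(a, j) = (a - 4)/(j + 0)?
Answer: 76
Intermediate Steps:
n(a, j) = (-4 + a)/j
M(Y) = -1 (M(Y) = 1 - 2 = -1)
((1 - 3)*M(n(-5, 4)))*(-(-13)*2 + 12) = ((1 - 3)*(-1))*(-(-13)*2 + 12) = (-2*(-1))*(-13*(-2) + 12) = 2*(26 + 12) = 2*38 = 76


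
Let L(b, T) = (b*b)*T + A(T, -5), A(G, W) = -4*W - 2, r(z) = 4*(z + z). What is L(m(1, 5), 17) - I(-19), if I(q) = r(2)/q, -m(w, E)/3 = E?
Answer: 73033/19 ≈ 3843.8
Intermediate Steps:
r(z) = 8*z (r(z) = 4*(2*z) = 8*z)
A(G, W) = -2 - 4*W
m(w, E) = -3*E
L(b, T) = 18 + T*b**2 (L(b, T) = (b*b)*T + (-2 - 4*(-5)) = b**2*T + (-2 + 20) = T*b**2 + 18 = 18 + T*b**2)
I(q) = 16/q (I(q) = (8*2)/q = 16/q)
L(m(1, 5), 17) - I(-19) = (18 + 17*(-3*5)**2) - 16/(-19) = (18 + 17*(-15)**2) - 16*(-1)/19 = (18 + 17*225) - 1*(-16/19) = (18 + 3825) + 16/19 = 3843 + 16/19 = 73033/19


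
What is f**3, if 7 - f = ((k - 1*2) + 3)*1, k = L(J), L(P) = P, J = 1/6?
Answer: 42875/216 ≈ 198.50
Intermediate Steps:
J = 1/6 ≈ 0.16667
k = 1/6 ≈ 0.16667
f = 35/6 (f = 7 - ((1/6 - 1*2) + 3) = 7 - ((1/6 - 2) + 3) = 7 - (-11/6 + 3) = 7 - 7/6 = 35/6 ≈ 5.8333)
f**3 = (35/6)**3 = 42875/216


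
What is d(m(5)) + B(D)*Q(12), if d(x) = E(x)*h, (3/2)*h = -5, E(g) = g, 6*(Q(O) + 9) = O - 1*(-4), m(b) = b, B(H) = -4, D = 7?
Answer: 26/3 ≈ 8.6667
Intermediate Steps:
Q(O) = -25/3 + O/6 (Q(O) = -9 + (O - 1*(-4))/6 = -9 + (O + 4)/6 = -9 + (4 + O)/6 = -9 + (⅔ + O/6) = -25/3 + O/6)
h = -10/3 (h = (⅔)*(-5) = -10/3 ≈ -3.3333)
d(x) = -10*x/3 (d(x) = x*(-10/3) = -10*x/3)
d(m(5)) + B(D)*Q(12) = -10/3*5 - 4*(-25/3 + (⅙)*12) = -50/3 - 4*(-25/3 + 2) = -50/3 - 4*(-19/3) = -50/3 + 76/3 = 26/3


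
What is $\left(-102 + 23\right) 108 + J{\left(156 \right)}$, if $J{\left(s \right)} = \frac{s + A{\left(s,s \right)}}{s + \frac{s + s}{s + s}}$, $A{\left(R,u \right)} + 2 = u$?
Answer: $- \frac{1339214}{157} \approx -8530.0$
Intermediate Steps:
$A{\left(R,u \right)} = -2 + u$
$J{\left(s \right)} = \frac{-2 + 2 s}{1 + s}$ ($J{\left(s \right)} = \frac{s + \left(-2 + s\right)}{s + \frac{s + s}{s + s}} = \frac{-2 + 2 s}{s + \frac{2 s}{2 s}} = \frac{-2 + 2 s}{s + 2 s \frac{1}{2 s}} = \frac{-2 + 2 s}{s + 1} = \frac{-2 + 2 s}{1 + s}$)
$\left(-102 + 23\right) 108 + J{\left(156 \right)} = \left(-102 + 23\right) 108 + \frac{2 \left(-1 + 156\right)}{1 + 156} = \left(-79\right) 108 + 2 \cdot \frac{1}{157} \cdot 155 = -8532 + 2 \cdot \frac{1}{157} \cdot 155 = -8532 + \frac{310}{157} = - \frac{1339214}{157}$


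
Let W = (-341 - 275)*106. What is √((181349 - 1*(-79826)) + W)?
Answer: √195879 ≈ 442.58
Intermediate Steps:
W = -65296 (W = -616*106 = -65296)
√((181349 - 1*(-79826)) + W) = √((181349 - 1*(-79826)) - 65296) = √((181349 + 79826) - 65296) = √(261175 - 65296) = √195879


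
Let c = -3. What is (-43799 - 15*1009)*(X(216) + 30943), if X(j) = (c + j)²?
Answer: -4497371408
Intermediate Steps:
X(j) = (-3 + j)²
(-43799 - 15*1009)*(X(216) + 30943) = (-43799 - 15*1009)*((-3 + 216)² + 30943) = (-43799 - 15135)*(213² + 30943) = -58934*(45369 + 30943) = -58934*76312 = -4497371408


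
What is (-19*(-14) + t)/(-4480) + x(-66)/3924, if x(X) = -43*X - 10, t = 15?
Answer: 2891699/4394880 ≈ 0.65797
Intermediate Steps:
x(X) = -10 - 43*X
(-19*(-14) + t)/(-4480) + x(-66)/3924 = (-19*(-14) + 15)/(-4480) + (-10 - 43*(-66))/3924 = (266 + 15)*(-1/4480) + (-10 + 2838)*(1/3924) = 281*(-1/4480) + 2828*(1/3924) = -281/4480 + 707/981 = 2891699/4394880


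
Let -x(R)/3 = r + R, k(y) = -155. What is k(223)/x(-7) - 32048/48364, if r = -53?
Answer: -663253/435276 ≈ -1.5238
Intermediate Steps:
x(R) = 159 - 3*R (x(R) = -3*(-53 + R) = 159 - 3*R)
k(223)/x(-7) - 32048/48364 = -155/(159 - 3*(-7)) - 32048/48364 = -155/(159 + 21) - 32048*1/48364 = -155/180 - 8012/12091 = -155*1/180 - 8012/12091 = -31/36 - 8012/12091 = -663253/435276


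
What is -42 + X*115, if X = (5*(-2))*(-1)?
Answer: 1108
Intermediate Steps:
X = 10 (X = -10*(-1) = 10)
-42 + X*115 = -42 + 10*115 = -42 + 1150 = 1108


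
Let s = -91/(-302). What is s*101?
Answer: 9191/302 ≈ 30.434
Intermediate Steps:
s = 91/302 (s = -91*(-1/302) = 91/302 ≈ 0.30132)
s*101 = (91/302)*101 = 9191/302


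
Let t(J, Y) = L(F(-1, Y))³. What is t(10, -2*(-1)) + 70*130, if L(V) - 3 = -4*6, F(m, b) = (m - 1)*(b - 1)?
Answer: -161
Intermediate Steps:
F(m, b) = (-1 + b)*(-1 + m) (F(m, b) = (-1 + m)*(-1 + b) = (-1 + b)*(-1 + m))
L(V) = -21 (L(V) = 3 - 4*6 = 3 - 24 = -21)
t(J, Y) = -9261 (t(J, Y) = (-21)³ = -9261)
t(10, -2*(-1)) + 70*130 = -9261 + 70*130 = -9261 + 9100 = -161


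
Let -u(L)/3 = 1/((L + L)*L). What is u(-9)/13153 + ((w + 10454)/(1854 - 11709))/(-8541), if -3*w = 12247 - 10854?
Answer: 779012119/6642650777490 ≈ 0.00011727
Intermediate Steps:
w = -1393/3 (w = -(12247 - 10854)/3 = -⅓*1393 = -1393/3 ≈ -464.33)
u(L) = -3/(2*L²) (u(L) = -3/((L + L)*L) = -3/((2*L)*L) = -3*1/(2*L)/L = -3/(2*L²))
u(-9)/13153 + ((w + 10454)/(1854 - 11709))/(-8541) = -3/2/(-9)²/13153 + ((-1393/3 + 10454)/(1854 - 11709))/(-8541) = -3/2*1/81*(1/13153) + ((29969/3)/(-9855))*(-1/8541) = -1/54*1/13153 + ((29969/3)*(-1/9855))*(-1/8541) = -1/710262 - 29969/29565*(-1/8541) = -1/710262 + 29969/252514665 = 779012119/6642650777490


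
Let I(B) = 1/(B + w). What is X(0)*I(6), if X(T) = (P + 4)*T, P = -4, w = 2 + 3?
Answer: 0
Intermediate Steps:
w = 5
X(T) = 0 (X(T) = (-4 + 4)*T = 0*T = 0)
I(B) = 1/(5 + B) (I(B) = 1/(B + 5) = 1/(5 + B))
X(0)*I(6) = 0/(5 + 6) = 0/11 = 0*(1/11) = 0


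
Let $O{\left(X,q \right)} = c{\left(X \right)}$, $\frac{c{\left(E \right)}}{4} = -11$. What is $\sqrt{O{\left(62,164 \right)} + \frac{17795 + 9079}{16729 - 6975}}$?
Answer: $\frac{i \sqrt{981013427}}{4877} \approx 6.4222 i$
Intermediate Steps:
$c{\left(E \right)} = -44$ ($c{\left(E \right)} = 4 \left(-11\right) = -44$)
$O{\left(X,q \right)} = -44$
$\sqrt{O{\left(62,164 \right)} + \frac{17795 + 9079}{16729 - 6975}} = \sqrt{-44 + \frac{17795 + 9079}{16729 - 6975}} = \sqrt{-44 + \frac{26874}{9754}} = \sqrt{-44 + 26874 \cdot \frac{1}{9754}} = \sqrt{-44 + \frac{13437}{4877}} = \sqrt{- \frac{201151}{4877}} = \frac{i \sqrt{981013427}}{4877}$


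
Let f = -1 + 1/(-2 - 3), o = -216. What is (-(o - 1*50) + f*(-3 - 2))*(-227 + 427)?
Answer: 54400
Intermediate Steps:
f = -6/5 (f = -1 + 1/(-5) = -1 - ⅕ = -6/5 ≈ -1.2000)
(-(o - 1*50) + f*(-3 - 2))*(-227 + 427) = (-(-216 - 1*50) - 6*(-3 - 2)/5)*(-227 + 427) = (-(-216 - 50) - 6/5*(-5))*200 = (-1*(-266) + 6)*200 = (266 + 6)*200 = 272*200 = 54400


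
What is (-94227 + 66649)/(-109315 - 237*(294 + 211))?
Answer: 13789/114500 ≈ 0.12043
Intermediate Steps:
(-94227 + 66649)/(-109315 - 237*(294 + 211)) = -27578/(-109315 - 237*505) = -27578/(-109315 - 119685) = -27578/(-229000) = -27578*(-1/229000) = 13789/114500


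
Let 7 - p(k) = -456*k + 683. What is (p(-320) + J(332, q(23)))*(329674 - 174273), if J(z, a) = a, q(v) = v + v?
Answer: -22774016550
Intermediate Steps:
q(v) = 2*v
p(k) = -676 + 456*k (p(k) = 7 - (-456*k + 683) = 7 - (683 - 456*k) = 7 + (-683 + 456*k) = -676 + 456*k)
(p(-320) + J(332, q(23)))*(329674 - 174273) = ((-676 + 456*(-320)) + 2*23)*(329674 - 174273) = ((-676 - 145920) + 46)*155401 = (-146596 + 46)*155401 = -146550*155401 = -22774016550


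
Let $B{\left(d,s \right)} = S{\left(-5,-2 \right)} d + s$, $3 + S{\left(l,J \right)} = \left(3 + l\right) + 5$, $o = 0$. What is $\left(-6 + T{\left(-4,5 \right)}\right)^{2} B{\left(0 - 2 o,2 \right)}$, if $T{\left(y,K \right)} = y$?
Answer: $200$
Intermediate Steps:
$S{\left(l,J \right)} = 5 + l$ ($S{\left(l,J \right)} = -3 + \left(\left(3 + l\right) + 5\right) = -3 + \left(8 + l\right) = 5 + l$)
$B{\left(d,s \right)} = s$ ($B{\left(d,s \right)} = \left(5 - 5\right) d + s = 0 d + s = 0 + s = s$)
$\left(-6 + T{\left(-4,5 \right)}\right)^{2} B{\left(0 - 2 o,2 \right)} = \left(-6 - 4\right)^{2} \cdot 2 = \left(-10\right)^{2} \cdot 2 = 100 \cdot 2 = 200$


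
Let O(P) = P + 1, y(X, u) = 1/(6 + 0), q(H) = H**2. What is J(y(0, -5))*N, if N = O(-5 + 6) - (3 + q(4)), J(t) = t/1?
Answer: -17/6 ≈ -2.8333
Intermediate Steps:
y(X, u) = 1/6
O(P) = 1 + P
J(t) = t (J(t) = t*1 = t)
N = -17 (N = (1 + (-5 + 6)) - (3 + 4**2) = (1 + 1) - (3 + 16) = 2 - 1*19 = 2 - 19 = -17)
J(y(0, -5))*N = (1/6)*(-17) = -17/6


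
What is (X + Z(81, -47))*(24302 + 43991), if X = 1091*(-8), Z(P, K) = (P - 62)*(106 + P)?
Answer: -353416275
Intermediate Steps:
Z(P, K) = (-62 + P)*(106 + P)
X = -8728
(X + Z(81, -47))*(24302 + 43991) = (-8728 + (-6572 + 81² + 44*81))*(24302 + 43991) = (-8728 + (-6572 + 6561 + 3564))*68293 = (-8728 + 3553)*68293 = -5175*68293 = -353416275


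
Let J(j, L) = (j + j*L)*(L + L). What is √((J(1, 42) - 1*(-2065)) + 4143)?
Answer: 2*√2455 ≈ 99.096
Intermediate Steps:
J(j, L) = 2*L*(j + L*j) (J(j, L) = (j + L*j)*(2*L) = 2*L*(j + L*j))
√((J(1, 42) - 1*(-2065)) + 4143) = √((2*42*1*(1 + 42) - 1*(-2065)) + 4143) = √((2*42*1*43 + 2065) + 4143) = √((3612 + 2065) + 4143) = √(5677 + 4143) = √9820 = 2*√2455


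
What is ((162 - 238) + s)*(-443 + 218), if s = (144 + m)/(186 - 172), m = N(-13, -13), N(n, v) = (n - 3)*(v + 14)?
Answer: 105300/7 ≈ 15043.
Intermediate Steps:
N(n, v) = (-3 + n)*(14 + v)
m = -16 (m = -42 - 3*(-13) + 14*(-13) - 13*(-13) = -42 + 39 - 182 + 169 = -16)
s = 64/7 (s = (144 - 16)/(186 - 172) = 128/14 = 128*(1/14) = 64/7 ≈ 9.1429)
((162 - 238) + s)*(-443 + 218) = ((162 - 238) + 64/7)*(-443 + 218) = (-76 + 64/7)*(-225) = -468/7*(-225) = 105300/7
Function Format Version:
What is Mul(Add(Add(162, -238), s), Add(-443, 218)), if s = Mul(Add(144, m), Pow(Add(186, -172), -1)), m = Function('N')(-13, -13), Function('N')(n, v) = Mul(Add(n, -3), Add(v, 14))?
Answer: Rational(105300, 7) ≈ 15043.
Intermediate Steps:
Function('N')(n, v) = Mul(Add(-3, n), Add(14, v))
m = -16 (m = Add(-42, Mul(-3, -13), Mul(14, -13), Mul(-13, -13)) = Add(-42, 39, -182, 169) = -16)
s = Rational(64, 7) (s = Mul(Add(144, -16), Pow(Add(186, -172), -1)) = Mul(128, Pow(14, -1)) = Mul(128, Rational(1, 14)) = Rational(64, 7) ≈ 9.1429)
Mul(Add(Add(162, -238), s), Add(-443, 218)) = Mul(Add(Add(162, -238), Rational(64, 7)), Add(-443, 218)) = Mul(Add(-76, Rational(64, 7)), -225) = Mul(Rational(-468, 7), -225) = Rational(105300, 7)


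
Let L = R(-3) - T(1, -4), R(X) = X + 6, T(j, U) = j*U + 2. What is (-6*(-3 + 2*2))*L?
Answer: -30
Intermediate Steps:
T(j, U) = 2 + U*j (T(j, U) = U*j + 2 = 2 + U*j)
R(X) = 6 + X
L = 5 (L = (6 - 3) - (2 - 4*1) = 3 - (2 - 4) = 3 - 1*(-2) = 3 + 2 = 5)
(-6*(-3 + 2*2))*L = -6*(-3 + 2*2)*5 = -6*(-3 + 4)*5 = -6*1*5 = -6*5 = -30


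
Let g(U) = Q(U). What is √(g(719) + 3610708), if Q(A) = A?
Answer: √3611427 ≈ 1900.4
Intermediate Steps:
g(U) = U
√(g(719) + 3610708) = √(719 + 3610708) = √3611427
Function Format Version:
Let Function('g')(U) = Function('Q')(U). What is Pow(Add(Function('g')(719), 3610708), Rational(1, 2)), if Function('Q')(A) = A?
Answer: Pow(3611427, Rational(1, 2)) ≈ 1900.4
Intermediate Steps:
Function('g')(U) = U
Pow(Add(Function('g')(719), 3610708), Rational(1, 2)) = Pow(Add(719, 3610708), Rational(1, 2)) = Pow(3611427, Rational(1, 2))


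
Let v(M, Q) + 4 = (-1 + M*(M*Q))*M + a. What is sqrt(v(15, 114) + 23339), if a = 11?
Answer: sqrt(408081) ≈ 638.81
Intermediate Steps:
v(M, Q) = 7 + M*(-1 + Q*M**2) (v(M, Q) = -4 + ((-1 + M*(M*Q))*M + 11) = -4 + ((-1 + Q*M**2)*M + 11) = -4 + (M*(-1 + Q*M**2) + 11) = -4 + (11 + M*(-1 + Q*M**2)) = 7 + M*(-1 + Q*M**2))
sqrt(v(15, 114) + 23339) = sqrt((7 - 1*15 + 114*15**3) + 23339) = sqrt((7 - 15 + 114*3375) + 23339) = sqrt((7 - 15 + 384750) + 23339) = sqrt(384742 + 23339) = sqrt(408081)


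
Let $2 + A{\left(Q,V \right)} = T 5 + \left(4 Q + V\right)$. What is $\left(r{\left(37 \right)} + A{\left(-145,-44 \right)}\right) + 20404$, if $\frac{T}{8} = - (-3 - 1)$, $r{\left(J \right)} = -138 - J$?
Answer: $19763$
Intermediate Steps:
$T = 32$ ($T = 8 \left(- (-3 - 1)\right) = 8 \left(\left(-1\right) \left(-4\right)\right) = 8 \cdot 4 = 32$)
$A{\left(Q,V \right)} = 158 + V + 4 Q$ ($A{\left(Q,V \right)} = -2 + \left(32 \cdot 5 + \left(4 Q + V\right)\right) = -2 + \left(160 + \left(V + 4 Q\right)\right) = -2 + \left(160 + V + 4 Q\right) = 158 + V + 4 Q$)
$\left(r{\left(37 \right)} + A{\left(-145,-44 \right)}\right) + 20404 = \left(\left(-138 - 37\right) + \left(158 - 44 + 4 \left(-145\right)\right)\right) + 20404 = \left(\left(-138 - 37\right) - 466\right) + 20404 = \left(-175 - 466\right) + 20404 = -641 + 20404 = 19763$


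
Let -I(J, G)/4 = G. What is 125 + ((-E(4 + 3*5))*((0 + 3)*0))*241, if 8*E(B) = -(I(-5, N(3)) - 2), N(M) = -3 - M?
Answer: 125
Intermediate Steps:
I(J, G) = -4*G
E(B) = -11/4 (E(B) = (-(-4*(-3 - 1*3) - 2))/8 = (-(-4*(-3 - 3) - 2))/8 = (-(-4*(-6) - 2))/8 = (-(24 - 2))/8 = (-1*22)/8 = (⅛)*(-22) = -11/4)
125 + ((-E(4 + 3*5))*((0 + 3)*0))*241 = 125 + ((-1*(-11/4))*((0 + 3)*0))*241 = 125 + (11*(3*0)/4)*241 = 125 + ((11/4)*0)*241 = 125 + 0*241 = 125 + 0 = 125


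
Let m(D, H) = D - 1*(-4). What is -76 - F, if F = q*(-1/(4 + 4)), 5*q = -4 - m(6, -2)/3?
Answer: -4571/60 ≈ -76.183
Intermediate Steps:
m(D, H) = 4 + D (m(D, H) = D + 4 = 4 + D)
q = -22/15 (q = (-4 - (4 + 6)/3)/5 = (-4 - 10/3)/5 = (⅕)*(-22/3) = -22/15 ≈ -1.4667)
F = 11/60 (F = -(-22)/(15*(4 + 4)) = -(-22)/(15*8) = -22/15*(-⅛) = 11/60 ≈ 0.18333)
-76 - F = -76 - 1*11/60 = -76 - 11/60 = -4571/60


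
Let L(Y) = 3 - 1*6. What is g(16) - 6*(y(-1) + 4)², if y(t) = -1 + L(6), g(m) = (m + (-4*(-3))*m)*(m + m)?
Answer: 6656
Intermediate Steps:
L(Y) = -3 (L(Y) = 3 - 6 = -3)
g(m) = 26*m² (g(m) = (m + 12*m)*(2*m) = (13*m)*(2*m) = 26*m²)
y(t) = -4 (y(t) = -1 - 3 = -4)
g(16) - 6*(y(-1) + 4)² = 26*16² - 6*(-4 + 4)² = 26*256 - 6*0² = 6656 - 6*0 = 6656 + 0 = 6656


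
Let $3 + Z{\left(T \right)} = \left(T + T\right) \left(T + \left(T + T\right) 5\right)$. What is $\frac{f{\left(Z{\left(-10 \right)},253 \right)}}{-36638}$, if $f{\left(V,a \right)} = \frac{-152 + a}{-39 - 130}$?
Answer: $\frac{101}{6191822} \approx 1.6312 \cdot 10^{-5}$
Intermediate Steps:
$Z{\left(T \right)} = -3 + 22 T^{2}$ ($Z{\left(T \right)} = -3 + \left(T + T\right) \left(T + \left(T + T\right) 5\right) = -3 + 2 T \left(T + 2 T 5\right) = -3 + 2 T \left(T + 10 T\right) = -3 + 2 T 11 T = -3 + 22 T^{2}$)
$f{\left(V,a \right)} = \frac{152}{169} - \frac{a}{169}$ ($f{\left(V,a \right)} = \frac{-152 + a}{-169} = \left(-152 + a\right) \left(- \frac{1}{169}\right) = \frac{152}{169} - \frac{a}{169}$)
$\frac{f{\left(Z{\left(-10 \right)},253 \right)}}{-36638} = \frac{\frac{152}{169} - \frac{253}{169}}{-36638} = \left(\frac{152}{169} - \frac{253}{169}\right) \left(- \frac{1}{36638}\right) = \left(- \frac{101}{169}\right) \left(- \frac{1}{36638}\right) = \frac{101}{6191822}$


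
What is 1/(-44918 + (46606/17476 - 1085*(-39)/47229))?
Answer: -1511674/67895986923 ≈ -2.2265e-5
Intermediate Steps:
1/(-44918 + (46606/17476 - 1085*(-39)/47229)) = 1/(-44918 + (46606*(1/17476) + 42315*(1/47229))) = 1/(-44918 + (23303/8738 + 155/173)) = 1/(-44918 + 5385809/1511674) = 1/(-67895986923/1511674) = -1511674/67895986923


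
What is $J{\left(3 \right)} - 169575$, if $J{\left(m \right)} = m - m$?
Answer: $-169575$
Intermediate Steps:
$J{\left(m \right)} = 0$
$J{\left(3 \right)} - 169575 = 0 - 169575 = -169575$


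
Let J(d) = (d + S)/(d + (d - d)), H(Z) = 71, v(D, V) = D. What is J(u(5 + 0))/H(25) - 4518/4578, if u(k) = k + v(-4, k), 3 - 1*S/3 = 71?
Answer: -208352/54173 ≈ -3.8461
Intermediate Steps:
S = -204 (S = 9 - 3*71 = 9 - 213 = -204)
u(k) = -4 + k (u(k) = k - 4 = -4 + k)
J(d) = (-204 + d)/d (J(d) = (d - 204)/(d + (d - d)) = (-204 + d)/(d + 0) = (-204 + d)/d)
J(u(5 + 0))/H(25) - 4518/4578 = ((-204 + (-4 + (5 + 0)))/(-4 + (5 + 0)))/71 - 4518/4578 = ((-204 + (-4 + 5))/(-4 + 5))*(1/71) - 4518*1/4578 = ((-204 + 1)/1)*(1/71) - 753/763 = (1*(-203))*(1/71) - 753/763 = -203*1/71 - 753/763 = -203/71 - 753/763 = -208352/54173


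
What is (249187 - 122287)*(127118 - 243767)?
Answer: -14802758100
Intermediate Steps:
(249187 - 122287)*(127118 - 243767) = 126900*(-116649) = -14802758100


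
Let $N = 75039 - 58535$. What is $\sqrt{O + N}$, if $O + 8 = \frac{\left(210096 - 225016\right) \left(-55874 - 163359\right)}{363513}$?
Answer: $\frac{2 \sqrt{842211165444126}}{363513} \approx 159.67$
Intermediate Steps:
$N = 16504$ ($N = 75039 - 58535 = 16504$)
$O = \frac{3268048256}{363513}$ ($O = -8 + \frac{\left(210096 - 225016\right) \left(-55874 - 163359\right)}{363513} = -8 + \left(-14920\right) \left(-219233\right) \frac{1}{363513} = -8 + 3270956360 \cdot \frac{1}{363513} = -8 + \frac{3270956360}{363513} = \frac{3268048256}{363513} \approx 8990.2$)
$\sqrt{O + N} = \sqrt{\frac{3268048256}{363513} + 16504} = \sqrt{\frac{9267466808}{363513}} = \frac{2 \sqrt{842211165444126}}{363513}$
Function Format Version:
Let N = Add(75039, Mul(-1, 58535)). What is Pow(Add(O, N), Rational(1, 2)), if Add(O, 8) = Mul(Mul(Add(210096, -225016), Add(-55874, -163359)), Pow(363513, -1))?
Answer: Mul(Rational(2, 363513), Pow(842211165444126, Rational(1, 2))) ≈ 159.67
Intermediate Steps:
N = 16504 (N = Add(75039, -58535) = 16504)
O = Rational(3268048256, 363513) (O = Add(-8, Mul(Mul(Add(210096, -225016), Add(-55874, -163359)), Pow(363513, -1))) = Add(-8, Mul(Mul(-14920, -219233), Rational(1, 363513))) = Add(-8, Mul(3270956360, Rational(1, 363513))) = Add(-8, Rational(3270956360, 363513)) = Rational(3268048256, 363513) ≈ 8990.2)
Pow(Add(O, N), Rational(1, 2)) = Pow(Add(Rational(3268048256, 363513), 16504), Rational(1, 2)) = Pow(Rational(9267466808, 363513), Rational(1, 2)) = Mul(Rational(2, 363513), Pow(842211165444126, Rational(1, 2)))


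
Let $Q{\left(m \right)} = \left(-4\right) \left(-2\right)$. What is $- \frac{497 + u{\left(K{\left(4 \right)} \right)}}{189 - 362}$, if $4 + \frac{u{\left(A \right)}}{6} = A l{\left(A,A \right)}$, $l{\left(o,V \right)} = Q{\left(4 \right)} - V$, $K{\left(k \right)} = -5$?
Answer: $\frac{83}{173} \approx 0.47977$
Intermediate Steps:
$Q{\left(m \right)} = 8$
$l{\left(o,V \right)} = 8 - V$
$u{\left(A \right)} = -24 + 6 A \left(8 - A\right)$
$- \frac{497 + u{\left(K{\left(4 \right)} \right)}}{189 - 362} = - \frac{497 - \left(24 - 30 \left(-8 - 5\right)\right)}{189 - 362} = - \frac{497 - \left(24 - -390\right)}{-173} = - \frac{\left(497 - 414\right) \left(-1\right)}{173} = - \frac{83 \left(-1\right)}{173} = \left(-1\right) \left(- \frac{83}{173}\right) = \frac{83}{173}$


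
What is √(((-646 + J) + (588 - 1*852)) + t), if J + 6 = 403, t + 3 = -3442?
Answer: I*√3958 ≈ 62.913*I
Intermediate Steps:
t = -3445 (t = -3 - 3442 = -3445)
J = 397 (J = -6 + 403 = 397)
√(((-646 + J) + (588 - 1*852)) + t) = √(((-646 + 397) + (588 - 1*852)) - 3445) = √((-249 + (588 - 852)) - 3445) = √((-249 - 264) - 3445) = √(-513 - 3445) = √(-3958) = I*√3958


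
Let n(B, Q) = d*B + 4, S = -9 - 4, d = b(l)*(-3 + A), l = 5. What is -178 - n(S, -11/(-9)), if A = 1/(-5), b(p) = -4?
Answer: -78/5 ≈ -15.600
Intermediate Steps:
A = -⅕ ≈ -0.20000
d = 64/5 (d = -4*(-3 - ⅕) = -4*(-16/5) = 64/5 ≈ 12.800)
S = -13
n(B, Q) = 4 + 64*B/5 (n(B, Q) = 64*B/5 + 4 = 4 + 64*B/5)
-178 - n(S, -11/(-9)) = -178 - (4 + (64/5)*(-13)) = -178 - (4 - 832/5) = -178 - 1*(-812/5) = -178 + 812/5 = -78/5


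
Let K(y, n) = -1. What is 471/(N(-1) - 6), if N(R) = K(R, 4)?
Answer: -471/7 ≈ -67.286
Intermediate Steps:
N(R) = -1
471/(N(-1) - 6) = 471/(-1 - 6) = 471/(-7) = 471*(-1/7) = -471/7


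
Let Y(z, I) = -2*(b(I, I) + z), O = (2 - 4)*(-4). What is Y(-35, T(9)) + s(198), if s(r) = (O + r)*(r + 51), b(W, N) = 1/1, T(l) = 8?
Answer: 51362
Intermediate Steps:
b(W, N) = 1
O = 8 (O = -2*(-4) = 8)
Y(z, I) = -2 - 2*z (Y(z, I) = -2*(1 + z) = -2 - 2*z)
s(r) = (8 + r)*(51 + r) (s(r) = (8 + r)*(r + 51) = (8 + r)*(51 + r))
Y(-35, T(9)) + s(198) = (-2 - 2*(-35)) + (408 + 198² + 59*198) = (-2 + 70) + (408 + 39204 + 11682) = 68 + 51294 = 51362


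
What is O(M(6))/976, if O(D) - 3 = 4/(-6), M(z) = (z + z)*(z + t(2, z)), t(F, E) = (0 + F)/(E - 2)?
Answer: 7/2928 ≈ 0.0023907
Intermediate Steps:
t(F, E) = F/(-2 + E)
M(z) = 2*z*(z + 2/(-2 + z)) (M(z) = (z + z)*(z + 2/(-2 + z)) = (2*z)*(z + 2/(-2 + z)) = 2*z*(z + 2/(-2 + z)))
O(D) = 7/3 (O(D) = 3 + 4/(-6) = 3 + 4*(-⅙) = 3 - ⅔ = 7/3)
O(M(6))/976 = (7/3)/976 = (7/3)*(1/976) = 7/2928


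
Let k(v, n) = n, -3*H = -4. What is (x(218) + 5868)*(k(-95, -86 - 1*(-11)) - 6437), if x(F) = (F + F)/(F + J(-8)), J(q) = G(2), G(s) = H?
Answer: -12576143712/329 ≈ -3.8225e+7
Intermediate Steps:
H = 4/3 (H = -⅓*(-4) = 4/3 ≈ 1.3333)
G(s) = 4/3
J(q) = 4/3
x(F) = 2*F/(4/3 + F) (x(F) = (F + F)/(F + 4/3) = (2*F)/(4/3 + F) = 2*F/(4/3 + F))
(x(218) + 5868)*(k(-95, -86 - 1*(-11)) - 6437) = (6*218/(4 + 3*218) + 5868)*((-86 - 1*(-11)) - 6437) = (6*218/(4 + 654) + 5868)*((-86 + 11) - 6437) = (6*218/658 + 5868)*(-75 - 6437) = (6*218*(1/658) + 5868)*(-6512) = (654/329 + 5868)*(-6512) = (1931226/329)*(-6512) = -12576143712/329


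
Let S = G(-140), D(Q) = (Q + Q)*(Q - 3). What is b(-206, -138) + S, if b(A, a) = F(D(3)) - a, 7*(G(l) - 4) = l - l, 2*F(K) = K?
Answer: 142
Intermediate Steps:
D(Q) = 2*Q*(-3 + Q) (D(Q) = (2*Q)*(-3 + Q) = 2*Q*(-3 + Q))
F(K) = K/2
G(l) = 4 (G(l) = 4 + (l - l)/7 = 4 + (1/7)*0 = 4 + 0 = 4)
b(A, a) = -a (b(A, a) = (2*3*(-3 + 3))/2 - a = (2*3*0)/2 - a = (1/2)*0 - a = 0 - a = -a)
S = 4
b(-206, -138) + S = -1*(-138) + 4 = 138 + 4 = 142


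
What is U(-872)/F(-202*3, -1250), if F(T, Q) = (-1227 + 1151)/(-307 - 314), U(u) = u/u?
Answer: 621/76 ≈ 8.1711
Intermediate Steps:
U(u) = 1
F(T, Q) = 76/621 (F(T, Q) = -76/(-621) = -76*(-1/621) = 76/621)
U(-872)/F(-202*3, -1250) = 1/(76/621) = 1*(621/76) = 621/76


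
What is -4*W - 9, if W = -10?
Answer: 31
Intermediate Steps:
-4*W - 9 = -4*(-10) - 9 = 40 - 9 = 31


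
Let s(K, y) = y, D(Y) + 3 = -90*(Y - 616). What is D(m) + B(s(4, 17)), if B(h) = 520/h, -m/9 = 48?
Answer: 1603909/17 ≈ 94348.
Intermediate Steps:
m = -432 (m = -9*48 = -432)
D(Y) = 55437 - 90*Y (D(Y) = -3 - 90*(Y - 616) = -3 - 90*(-616 + Y) = -3 + (55440 - 90*Y) = 55437 - 90*Y)
D(m) + B(s(4, 17)) = (55437 - 90*(-432)) + 520/17 = (55437 + 38880) + 520*(1/17) = 94317 + 520/17 = 1603909/17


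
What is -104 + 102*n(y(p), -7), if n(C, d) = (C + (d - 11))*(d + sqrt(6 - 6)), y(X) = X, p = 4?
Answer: 9892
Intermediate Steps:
n(C, d) = d*(-11 + C + d) (n(C, d) = (C + (-11 + d))*(d + sqrt(0)) = (-11 + C + d)*(d + 0) = (-11 + C + d)*d = d*(-11 + C + d))
-104 + 102*n(y(p), -7) = -104 + 102*(-7*(-11 + 4 - 7)) = -104 + 102*(-7*(-14)) = -104 + 102*98 = -104 + 9996 = 9892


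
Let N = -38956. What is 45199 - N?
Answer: 84155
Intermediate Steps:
45199 - N = 45199 - 1*(-38956) = 45199 + 38956 = 84155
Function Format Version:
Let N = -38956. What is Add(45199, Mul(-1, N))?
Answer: 84155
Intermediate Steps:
Add(45199, Mul(-1, N)) = Add(45199, Mul(-1, -38956)) = Add(45199, 38956) = 84155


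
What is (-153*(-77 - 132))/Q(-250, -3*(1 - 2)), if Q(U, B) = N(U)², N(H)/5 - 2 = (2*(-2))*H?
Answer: 3553/2788900 ≈ 0.0012740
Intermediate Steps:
N(H) = 10 - 20*H (N(H) = 10 + 5*((2*(-2))*H) = 10 + 5*(-4*H) = 10 - 20*H)
Q(U, B) = (10 - 20*U)²
(-153*(-77 - 132))/Q(-250, -3*(1 - 2)) = (-153*(-77 - 132))/((100*(-1 + 2*(-250))²)) = (-153*(-209))/((100*(-1 - 500)²)) = 31977/((100*(-501)²)) = 31977/((100*251001)) = 31977/25100100 = 31977*(1/25100100) = 3553/2788900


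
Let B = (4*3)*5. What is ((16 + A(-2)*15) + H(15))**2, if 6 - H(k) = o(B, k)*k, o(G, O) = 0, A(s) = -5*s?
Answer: 29584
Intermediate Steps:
B = 60 (B = 12*5 = 60)
H(k) = 6 (H(k) = 6 - 0*k = 6 - 1*0 = 6 + 0 = 6)
((16 + A(-2)*15) + H(15))**2 = ((16 - 5*(-2)*15) + 6)**2 = ((16 + 10*15) + 6)**2 = ((16 + 150) + 6)**2 = (166 + 6)**2 = 172**2 = 29584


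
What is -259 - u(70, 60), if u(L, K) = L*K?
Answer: -4459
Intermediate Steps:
u(L, K) = K*L
-259 - u(70, 60) = -259 - 60*70 = -259 - 1*4200 = -259 - 4200 = -4459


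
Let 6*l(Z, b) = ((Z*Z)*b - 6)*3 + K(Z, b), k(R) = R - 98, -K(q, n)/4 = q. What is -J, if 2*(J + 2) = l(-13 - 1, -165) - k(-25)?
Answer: 24067/3 ≈ 8022.3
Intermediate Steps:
K(q, n) = -4*q
k(R) = -98 + R
l(Z, b) = -3 - 2*Z/3 + b*Z²/2 (l(Z, b) = (((Z*Z)*b - 6)*3 - 4*Z)/6 = ((Z²*b - 6)*3 - 4*Z)/6 = ((b*Z² - 6)*3 - 4*Z)/6 = ((-6 + b*Z²)*3 - 4*Z)/6 = ((-18 + 3*b*Z²) - 4*Z)/6 = (-18 - 4*Z + 3*b*Z²)/6 = -3 - 2*Z/3 + b*Z²/2)
J = -24067/3 (J = -2 + ((-3 - 2*(-13 - 1)/3 + (½)*(-165)*(-13 - 1)²) - (-98 - 25))/2 = -2 + ((-3 - ⅔*(-14) + (½)*(-165)*(-14)²) - 1*(-123))/2 = -2 + ((-3 + 28/3 + (½)*(-165)*196) + 123)/2 = -2 + ((-3 + 28/3 - 16170) + 123)/2 = -2 + (-48491/3 + 123)/2 = -2 + (½)*(-48122/3) = -2 - 24061/3 = -24067/3 ≈ -8022.3)
-J = -1*(-24067/3) = 24067/3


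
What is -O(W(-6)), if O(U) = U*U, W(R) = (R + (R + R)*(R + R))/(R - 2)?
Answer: -4761/16 ≈ -297.56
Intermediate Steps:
W(R) = (R + 4*R²)/(-2 + R) (W(R) = (R + (2*R)*(2*R))/(-2 + R) = (R + 4*R²)/(-2 + R))
O(U) = U²
-O(W(-6)) = -(-6*(1 + 4*(-6))/(-2 - 6))² = -(-6*(1 - 24)/(-8))² = -(-6*(-⅛)*(-23))² = -(-69/4)² = -1*4761/16 = -4761/16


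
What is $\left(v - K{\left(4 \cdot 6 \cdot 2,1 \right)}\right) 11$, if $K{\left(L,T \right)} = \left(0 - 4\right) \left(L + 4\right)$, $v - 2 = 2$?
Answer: $2332$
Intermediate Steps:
$v = 4$ ($v = 2 + 2 = 4$)
$K{\left(L,T \right)} = -16 - 4 L$ ($K{\left(L,T \right)} = - 4 \left(4 + L\right) = -16 - 4 L$)
$\left(v - K{\left(4 \cdot 6 \cdot 2,1 \right)}\right) 11 = \left(4 - \left(-16 - 4 \cdot 4 \cdot 6 \cdot 2\right)\right) 11 = \left(4 - \left(-16 - 4 \cdot 24 \cdot 2\right)\right) 11 = \left(4 - \left(-16 - 192\right)\right) 11 = \left(4 - -208\right) 11 = \left(4 + 208\right) 11 = 212 \cdot 11 = 2332$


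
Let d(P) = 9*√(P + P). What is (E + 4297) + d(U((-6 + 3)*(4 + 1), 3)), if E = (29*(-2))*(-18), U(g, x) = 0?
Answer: 5341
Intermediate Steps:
E = 1044 (E = -58*(-18) = 1044)
d(P) = 9*√2*√P (d(P) = 9*√(2*P) = 9*(√2*√P) = 9*√2*√P)
(E + 4297) + d(U((-6 + 3)*(4 + 1), 3)) = (1044 + 4297) + 9*√2*√0 = 5341 + 9*√2*0 = 5341 + 0 = 5341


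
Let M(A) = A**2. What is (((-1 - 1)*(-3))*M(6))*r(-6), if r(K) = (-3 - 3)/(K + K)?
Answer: 108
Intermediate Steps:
r(K) = -3/K (r(K) = -6*1/(2*K) = -3/K)
(((-1 - 1)*(-3))*M(6))*r(-6) = (((-1 - 1)*(-3))*6**2)*(-3/(-6)) = (-2*(-3)*36)*(-3*(-1/6)) = (6*36)*(1/2) = 216*(1/2) = 108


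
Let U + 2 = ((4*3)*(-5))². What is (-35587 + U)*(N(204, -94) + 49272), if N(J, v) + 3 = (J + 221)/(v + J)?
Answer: -34676171967/22 ≈ -1.5762e+9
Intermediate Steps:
U = 3598 (U = -2 + ((4*3)*(-5))² = -2 + (12*(-5))² = -2 + (-60)² = -2 + 3600 = 3598)
N(J, v) = -3 + (221 + J)/(J + v) (N(J, v) = -3 + (J + 221)/(v + J) = -3 + (221 + J)/(J + v))
(-35587 + U)*(N(204, -94) + 49272) = (-35587 + 3598)*((221 - 3*(-94) - 2*204)/(204 - 94) + 49272) = -31989*((221 + 282 - 408)/110 + 49272) = -31989*((1/110)*95 + 49272) = -31989*(19/22 + 49272) = -31989*1084003/22 = -34676171967/22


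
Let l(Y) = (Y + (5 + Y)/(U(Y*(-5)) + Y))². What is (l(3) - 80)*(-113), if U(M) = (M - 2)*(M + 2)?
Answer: 6270935/784 ≈ 7998.6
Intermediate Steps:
U(M) = (-2 + M)*(2 + M)
l(Y) = (Y + (5 + Y)/(-4 + Y + 25*Y²))² (l(Y) = (Y + (5 + Y)/((-4 + (Y*(-5))²) + Y))² = (Y + (5 + Y)/((-4 + (-5*Y)²) + Y))² = (Y + (5 + Y)/((-4 + 25*Y²) + Y))² = (Y + (5 + Y)/(-4 + Y + 25*Y²))²)
(l(3) - 80)*(-113) = ((5 + 3² - 3*3 + 25*3³)²/(-4 + 3 + 25*3²)² - 80)*(-113) = ((5 + 9 - 9 + 25*27)²/(-4 + 3 + 25*9)² - 80)*(-113) = ((5 + 9 - 9 + 675)²/(-4 + 3 + 225)² - 80)*(-113) = (680²/224² - 80)*(-113) = ((1/50176)*462400 - 80)*(-113) = (7225/784 - 80)*(-113) = -55495/784*(-113) = 6270935/784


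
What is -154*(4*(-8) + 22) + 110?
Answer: 1650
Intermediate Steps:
-154*(4*(-8) + 22) + 110 = -154*(-32 + 22) + 110 = -154*(-10) + 110 = 1540 + 110 = 1650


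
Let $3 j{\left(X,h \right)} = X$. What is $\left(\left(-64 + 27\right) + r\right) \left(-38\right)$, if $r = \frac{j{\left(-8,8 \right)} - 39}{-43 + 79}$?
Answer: $\frac{78299}{54} \approx 1450.0$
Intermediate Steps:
$j{\left(X,h \right)} = \frac{X}{3}$
$r = - \frac{125}{108}$ ($r = \frac{\frac{1}{3} \left(-8\right) - 39}{-43 + 79} = \frac{- \frac{8}{3} - 39}{36} = \left(- \frac{125}{3}\right) \frac{1}{36} = - \frac{125}{108} \approx -1.1574$)
$\left(\left(-64 + 27\right) + r\right) \left(-38\right) = \left(\left(-64 + 27\right) - \frac{125}{108}\right) \left(-38\right) = \left(-37 - \frac{125}{108}\right) \left(-38\right) = \left(- \frac{4121}{108}\right) \left(-38\right) = \frac{78299}{54}$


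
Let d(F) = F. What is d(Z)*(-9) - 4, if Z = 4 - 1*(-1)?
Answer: -49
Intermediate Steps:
Z = 5 (Z = 4 + 1 = 5)
d(Z)*(-9) - 4 = 5*(-9) - 4 = -45 - 4 = -49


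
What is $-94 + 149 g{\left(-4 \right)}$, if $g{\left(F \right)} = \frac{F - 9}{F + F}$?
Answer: $\frac{1185}{8} \approx 148.13$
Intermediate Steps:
$g{\left(F \right)} = \frac{-9 + F}{2 F}$
$-94 + 149 g{\left(-4 \right)} = -94 + 149 \frac{-9 - 4}{2 \left(-4\right)} = -94 + 149 \cdot \frac{1}{2} \left(- \frac{1}{4}\right) \left(-13\right) = -94 + 149 \cdot \frac{13}{8} = -94 + \frac{1937}{8} = \frac{1185}{8}$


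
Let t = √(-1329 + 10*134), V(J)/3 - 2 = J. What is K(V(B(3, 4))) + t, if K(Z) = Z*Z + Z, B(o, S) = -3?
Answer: 6 + √11 ≈ 9.3166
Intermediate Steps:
V(J) = 6 + 3*J
K(Z) = Z + Z² (K(Z) = Z² + Z = Z + Z²)
t = √11 (t = √(-1329 + 1340) = √11 ≈ 3.3166)
K(V(B(3, 4))) + t = (6 + 3*(-3))*(1 + (6 + 3*(-3))) + √11 = (6 - 9)*(1 + (6 - 9)) + √11 = -3*(1 - 3) + √11 = -3*(-2) + √11 = 6 + √11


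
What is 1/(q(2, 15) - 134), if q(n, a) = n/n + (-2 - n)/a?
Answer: -15/1999 ≈ -0.0075037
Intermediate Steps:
q(n, a) = 1 + (-2 - n)/a
1/(q(2, 15) - 134) = 1/((-2 + 15 - 1*2)/15 - 134) = 1/((-2 + 15 - 2)/15 - 134) = 1/((1/15)*11 - 134) = 1/(11/15 - 134) = 1/(-1999/15) = -15/1999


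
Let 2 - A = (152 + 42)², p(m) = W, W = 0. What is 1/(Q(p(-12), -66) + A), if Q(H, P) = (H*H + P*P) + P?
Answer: -1/33344 ≈ -2.9990e-5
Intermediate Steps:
p(m) = 0
Q(H, P) = P + H² + P² (Q(H, P) = (H² + P²) + P = P + H² + P²)
A = -37634 (A = 2 - (152 + 42)² = 2 - 1*194² = 2 - 1*37636 = 2 - 37636 = -37634)
1/(Q(p(-12), -66) + A) = 1/((-66 + 0² + (-66)²) - 37634) = 1/((-66 + 0 + 4356) - 37634) = 1/(4290 - 37634) = 1/(-33344) = -1/33344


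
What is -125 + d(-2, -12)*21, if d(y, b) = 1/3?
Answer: -118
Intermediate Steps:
d(y, b) = ⅓
-125 + d(-2, -12)*21 = -125 + (⅓)*21 = -125 + 7 = -118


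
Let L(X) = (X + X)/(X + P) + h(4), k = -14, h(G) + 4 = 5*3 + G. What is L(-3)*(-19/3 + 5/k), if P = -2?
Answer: -7587/70 ≈ -108.39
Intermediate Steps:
h(G) = 11 + G (h(G) = -4 + (5*3 + G) = -4 + (15 + G) = 11 + G)
L(X) = 15 + 2*X/(-2 + X) (L(X) = (X + X)/(X - 2) + (11 + 4) = (2*X)/(-2 + X) + 15 = 2*X/(-2 + X) + 15 = 15 + 2*X/(-2 + X))
L(-3)*(-19/3 + 5/k) = ((-30 + 17*(-3))/(-2 - 3))*(-19/3 + 5/(-14)) = ((-30 - 51)/(-5))*(-19*1/3 + 5*(-1/14)) = (-1/5*(-81))*(-19/3 - 5/14) = (81/5)*(-281/42) = -7587/70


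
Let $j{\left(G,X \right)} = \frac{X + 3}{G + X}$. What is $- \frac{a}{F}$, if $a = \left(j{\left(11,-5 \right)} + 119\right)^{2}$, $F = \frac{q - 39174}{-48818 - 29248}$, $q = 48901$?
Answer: $\frac{1099308064}{9727} \approx 1.1302 \cdot 10^{5}$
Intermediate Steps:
$j{\left(G,X \right)} = \frac{3 + X}{G + X}$
$F = - \frac{9727}{78066}$ ($F = \frac{48901 - 39174}{-48818 - 29248} = \frac{9727}{-78066} = 9727 \left(- \frac{1}{78066}\right) = - \frac{9727}{78066} \approx -0.1246$)
$a = \frac{126736}{9}$ ($a = \left(\frac{3 - 5}{11 - 5} + 119\right)^{2} = \left(\frac{1}{6} \left(-2\right) + 119\right)^{2} = \left(- \frac{1}{3} + 119\right)^{2} = \left(\frac{356}{3}\right)^{2} = \frac{126736}{9} \approx 14082.0$)
$- \frac{a}{F} = - \frac{126736}{9 \left(- \frac{9727}{78066}\right)} = - \frac{126736 \left(-78066\right)}{9 \cdot 9727} = \left(-1\right) \left(- \frac{1099308064}{9727}\right) = \frac{1099308064}{9727}$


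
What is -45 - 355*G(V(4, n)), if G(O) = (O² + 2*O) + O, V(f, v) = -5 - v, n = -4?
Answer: 665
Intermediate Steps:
G(O) = O² + 3*O
-45 - 355*G(V(4, n)) = -45 - 355*(-5 - 1*(-4))*(3 + (-5 - 1*(-4))) = -45 - 355*(-5 + 4)*(3 + (-5 + 4)) = -45 - (-355)*(3 - 1) = -45 - (-355)*2 = -45 - 355*(-2) = -45 + 710 = 665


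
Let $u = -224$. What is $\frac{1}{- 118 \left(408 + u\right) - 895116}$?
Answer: $- \frac{1}{916828} \approx -1.0907 \cdot 10^{-6}$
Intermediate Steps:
$\frac{1}{- 118 \left(408 + u\right) - 895116} = \frac{1}{- 118 \left(408 - 224\right) - 895116} = \frac{1}{\left(-118\right) 184 - 895116} = \frac{1}{-21712 - 895116} = \frac{1}{-916828} = - \frac{1}{916828}$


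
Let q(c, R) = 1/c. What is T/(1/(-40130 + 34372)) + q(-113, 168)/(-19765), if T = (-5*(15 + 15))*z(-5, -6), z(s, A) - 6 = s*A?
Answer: 69444952074001/2233445 ≈ 3.1093e+7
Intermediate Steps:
z(s, A) = 6 + A*s (z(s, A) = 6 + s*A = 6 + A*s)
T = -5400 (T = (-5*(15 + 15))*(6 - 6*(-5)) = (-5*30)*(6 + 30) = -150*36 = -5400)
T/(1/(-40130 + 34372)) + q(-113, 168)/(-19765) = -5400/(1/(-40130 + 34372)) + 1/(-113*(-19765)) = -5400/(1/(-5758)) - 1/113*(-1/19765) = -5400/(-1/5758) + 1/2233445 = -5400*(-5758) + 1/2233445 = 31093200 + 1/2233445 = 69444952074001/2233445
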